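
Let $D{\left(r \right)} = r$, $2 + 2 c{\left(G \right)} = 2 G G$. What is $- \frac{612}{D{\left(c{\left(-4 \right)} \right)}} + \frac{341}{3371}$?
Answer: $- \frac{685979}{16855} \approx -40.699$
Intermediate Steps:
$c{\left(G \right)} = -1 + G^{2}$ ($c{\left(G \right)} = -1 + \frac{2 G G}{2} = -1 + \frac{2 G^{2}}{2} = -1 + G^{2}$)
$- \frac{612}{D{\left(c{\left(-4 \right)} \right)}} + \frac{341}{3371} = - \frac{612}{-1 + \left(-4\right)^{2}} + \frac{341}{3371} = - \frac{612}{-1 + 16} + 341 \cdot \frac{1}{3371} = - \frac{612}{15} + \frac{341}{3371} = \left(-612\right) \frac{1}{15} + \frac{341}{3371} = - \frac{204}{5} + \frac{341}{3371} = - \frac{685979}{16855}$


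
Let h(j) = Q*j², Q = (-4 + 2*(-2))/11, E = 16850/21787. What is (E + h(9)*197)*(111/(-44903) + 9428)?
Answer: -107031559693904446/978301661 ≈ -1.0941e+8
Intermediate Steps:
E = 16850/21787 (E = 16850*(1/21787) = 16850/21787 ≈ 0.77340)
Q = -8/11 (Q = (-4 - 4)*(1/11) = -8*1/11 = -8/11 ≈ -0.72727)
h(j) = -8*j²/11
(E + h(9)*197)*(111/(-44903) + 9428) = (16850/21787 - 8/11*9²*197)*(111/(-44903) + 9428) = (16850/21787 - 8/11*81*197)*(111*(-1/44903) + 9428) = (16850/21787 - 648/11*197)*(-111/44903 + 9428) = (16850/21787 - 127656/11)*(423345373/44903) = -2781055922/239657*423345373/44903 = -107031559693904446/978301661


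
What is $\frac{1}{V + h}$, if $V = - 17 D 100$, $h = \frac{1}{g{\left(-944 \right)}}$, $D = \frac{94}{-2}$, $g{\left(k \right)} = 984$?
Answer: $\frac{984}{78621601} \approx 1.2516 \cdot 10^{-5}$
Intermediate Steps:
$D = -47$ ($D = 94 \left(- \frac{1}{2}\right) = -47$)
$h = \frac{1}{984} \approx 0.0010163$
$V = 79900$ ($V = \left(-17\right) \left(-47\right) 100 = 799 \cdot 100 = 79900$)
$\frac{1}{V + h} = \frac{1}{79900 + \frac{1}{984}} = \frac{1}{\frac{78621601}{984}} = \frac{984}{78621601}$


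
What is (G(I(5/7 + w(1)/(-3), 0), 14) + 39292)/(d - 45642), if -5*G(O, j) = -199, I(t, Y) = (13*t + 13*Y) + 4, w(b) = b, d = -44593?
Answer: -196659/451175 ≈ -0.43588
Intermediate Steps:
I(t, Y) = 4 + 13*Y + 13*t (I(t, Y) = (13*Y + 13*t) + 4 = 4 + 13*Y + 13*t)
G(O, j) = 199/5 (G(O, j) = -⅕*(-199) = 199/5)
(G(I(5/7 + w(1)/(-3), 0), 14) + 39292)/(d - 45642) = (199/5 + 39292)/(-44593 - 45642) = (196659/5)/(-90235) = (196659/5)*(-1/90235) = -196659/451175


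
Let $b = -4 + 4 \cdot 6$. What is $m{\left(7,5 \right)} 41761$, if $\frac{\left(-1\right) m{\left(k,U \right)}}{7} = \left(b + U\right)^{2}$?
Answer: $-182704375$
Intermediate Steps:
$b = 20$ ($b = -4 + 24 = 20$)
$m{\left(k,U \right)} = - 7 \left(20 + U\right)^{2}$
$m{\left(7,5 \right)} 41761 = - 7 \left(20 + 5\right)^{2} \cdot 41761 = - 7 \cdot 25^{2} \cdot 41761 = \left(-7\right) 625 \cdot 41761 = \left(-4375\right) 41761 = -182704375$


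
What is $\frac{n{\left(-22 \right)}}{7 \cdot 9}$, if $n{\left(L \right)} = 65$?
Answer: $\frac{65}{63} \approx 1.0317$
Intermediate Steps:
$\frac{n{\left(-22 \right)}}{7 \cdot 9} = \frac{65}{7 \cdot 9} = \frac{65}{63}$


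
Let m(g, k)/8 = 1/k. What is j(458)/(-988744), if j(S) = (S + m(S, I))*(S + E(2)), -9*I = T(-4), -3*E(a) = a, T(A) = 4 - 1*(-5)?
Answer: -25725/123593 ≈ -0.20814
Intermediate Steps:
T(A) = 9 (T(A) = 4 + 5 = 9)
E(a) = -a/3
I = -1 (I = -⅑*9 = -1)
m(g, k) = 8/k
j(S) = (-8 + S)*(-⅔ + S) (j(S) = (S + 8/(-1))*(S - ⅓*2) = (S + 8*(-1))*(S - ⅔) = (S - 8)*(-⅔ + S) = (-8 + S)*(-⅔ + S))
j(458)/(-988744) = (16/3 + 458² - 26/3*458)/(-988744) = (16/3 + 209764 - 11908/3)*(-1/988744) = 205800*(-1/988744) = -25725/123593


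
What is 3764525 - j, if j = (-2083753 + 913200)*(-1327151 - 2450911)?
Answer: -4422418043761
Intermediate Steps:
j = 4422421808286 (j = -1170553*(-3778062) = 4422421808286)
3764525 - j = 3764525 - 1*4422421808286 = 3764525 - 4422421808286 = -4422418043761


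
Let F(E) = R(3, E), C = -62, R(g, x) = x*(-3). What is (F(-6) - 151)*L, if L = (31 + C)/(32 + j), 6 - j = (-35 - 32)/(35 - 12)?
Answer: 94829/941 ≈ 100.77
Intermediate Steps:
R(g, x) = -3*x
j = 205/23 (j = 6 - (-35 - 32)/(35 - 12) = 6 - (-67)/23 = 6 - 1*(-67/23) = 6 + 67/23 = 205/23 ≈ 8.9130)
L = -713/941 (L = (31 - 62)/(32 + 205/23) = -31/941/23 = -31*23/941 = -713/941 ≈ -0.75770)
F(E) = -3*E
(F(-6) - 151)*L = (-3*(-6) - 151)*(-713/941) = (18 - 151)*(-713/941) = -133*(-713/941) = 94829/941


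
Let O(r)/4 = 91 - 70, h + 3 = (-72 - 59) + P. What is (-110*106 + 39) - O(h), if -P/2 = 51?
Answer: -11705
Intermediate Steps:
P = -102 (P = -2*51 = -102)
h = -236 (h = -3 + ((-72 - 59) - 102) = -3 + (-131 - 102) = -3 - 233 = -236)
O(r) = 84 (O(r) = 4*(91 - 70) = 4*21 = 84)
(-110*106 + 39) - O(h) = (-110*106 + 39) - 1*84 = (-11660 + 39) - 84 = -11621 - 84 = -11705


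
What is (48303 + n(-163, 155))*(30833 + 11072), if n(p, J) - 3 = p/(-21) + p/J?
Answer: 1317978225232/651 ≈ 2.0245e+9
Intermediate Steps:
n(p, J) = 3 - p/21 + p/J (n(p, J) = 3 + (p/(-21) + p/J) = 3 + (p*(-1/21) + p/J) = 3 + (-p/21 + p/J) = 3 - p/21 + p/J)
(48303 + n(-163, 155))*(30833 + 11072) = (48303 + (3 - 1/21*(-163) - 163/155))*(30833 + 11072) = (48303 + (3 + 163/21 - 163*1/155))*41905 = (48303 + (3 + 163/21 - 163/155))*41905 = (48303 + 31607/3255)*41905 = (157257872/3255)*41905 = 1317978225232/651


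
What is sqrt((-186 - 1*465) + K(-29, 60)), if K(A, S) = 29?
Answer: I*sqrt(622) ≈ 24.94*I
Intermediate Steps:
sqrt((-186 - 1*465) + K(-29, 60)) = sqrt((-186 - 1*465) + 29) = sqrt((-186 - 465) + 29) = sqrt(-651 + 29) = sqrt(-622) = I*sqrt(622)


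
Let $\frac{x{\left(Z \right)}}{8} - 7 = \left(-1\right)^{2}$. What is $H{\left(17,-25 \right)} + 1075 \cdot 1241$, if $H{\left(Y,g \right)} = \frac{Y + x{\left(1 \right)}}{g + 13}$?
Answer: $\frac{5336273}{4} \approx 1.3341 \cdot 10^{6}$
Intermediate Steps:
$x{\left(Z \right)} = 64$ ($x{\left(Z \right)} = 56 + 8 \left(-1\right)^{2} = 56 + 8 \cdot 1 = 56 + 8 = 64$)
$H{\left(Y,g \right)} = \frac{64 + Y}{13 + g}$ ($H{\left(Y,g \right)} = \frac{Y + 64}{g + 13} = \frac{64 + Y}{13 + g}$)
$H{\left(17,-25 \right)} + 1075 \cdot 1241 = \frac{64 + 17}{13 - 25} + 1075 \cdot 1241 = \frac{1}{-12} \cdot 81 + 1334075 = \left(- \frac{1}{12}\right) 81 + 1334075 = - \frac{27}{4} + 1334075 = \frac{5336273}{4}$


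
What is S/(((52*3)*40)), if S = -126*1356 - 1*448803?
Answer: -206553/2080 ≈ -99.304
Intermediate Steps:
S = -619659 (S = -170856 - 448803 = -619659)
S/(((52*3)*40)) = -619659/((52*3)*40) = -619659/(156*40) = -619659/6240 = -619659*1/6240 = -206553/2080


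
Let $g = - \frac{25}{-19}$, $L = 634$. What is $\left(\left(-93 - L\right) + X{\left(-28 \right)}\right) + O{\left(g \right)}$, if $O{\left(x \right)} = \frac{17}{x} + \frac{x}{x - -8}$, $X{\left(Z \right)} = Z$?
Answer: $- \frac{3283079}{4425} \approx -741.94$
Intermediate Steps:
$g = \frac{25}{19}$ ($g = \left(-25\right) \left(- \frac{1}{19}\right) = \frac{25}{19} \approx 1.3158$)
$O{\left(x \right)} = \frac{17}{x} + \frac{x}{8 + x}$ ($O{\left(x \right)} = \frac{17}{x} + \frac{x}{x + 8} = \frac{17}{x} + \frac{x}{8 + x}$)
$\left(\left(-93 - L\right) + X{\left(-28 \right)}\right) + O{\left(g \right)} = \left(\left(-93 - 634\right) - 28\right) + \frac{136 + \left(\frac{25}{19}\right)^{2} + 17 \cdot \frac{25}{19}}{\frac{25}{19} \left(8 + \frac{25}{19}\right)} = \left(\left(-93 - 634\right) - 28\right) + \frac{19 \left(136 + \frac{625}{361} + \frac{425}{19}\right)}{25 \cdot \frac{177}{19}} = \left(-727 - 28\right) + \frac{19}{25} \cdot \frac{19}{177} \cdot \frac{57796}{361} = -755 + \frac{57796}{4425} = - \frac{3283079}{4425}$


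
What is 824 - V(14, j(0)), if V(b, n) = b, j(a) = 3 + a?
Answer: 810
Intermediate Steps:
824 - V(14, j(0)) = 824 - 1*14 = 824 - 14 = 810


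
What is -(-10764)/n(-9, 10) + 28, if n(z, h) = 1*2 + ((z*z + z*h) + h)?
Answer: 3616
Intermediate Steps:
n(z, h) = 2 + h + z**2 + h*z (n(z, h) = 2 + ((z**2 + h*z) + h) = 2 + (h + z**2 + h*z) = 2 + h + z**2 + h*z)
-(-10764)/n(-9, 10) + 28 = -(-10764)/(2 + 10 + (-9)**2 + 10*(-9)) + 28 = -(-10764)/(2 + 10 + 81 - 90) + 28 = -(-10764)/3 + 28 = -78*(-46) + 28 = 3588 + 28 = 3616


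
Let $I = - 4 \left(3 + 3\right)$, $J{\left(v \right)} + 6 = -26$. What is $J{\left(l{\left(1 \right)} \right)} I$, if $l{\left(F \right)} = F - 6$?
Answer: $768$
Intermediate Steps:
$l{\left(F \right)} = -6 + F$ ($l{\left(F \right)} = F - 6 = -6 + F$)
$J{\left(v \right)} = -32$ ($J{\left(v \right)} = -6 - 26 = -32$)
$I = -24$ ($I = \left(-4\right) 6 = -24$)
$J{\left(l{\left(1 \right)} \right)} I = \left(-32\right) \left(-24\right) = 768$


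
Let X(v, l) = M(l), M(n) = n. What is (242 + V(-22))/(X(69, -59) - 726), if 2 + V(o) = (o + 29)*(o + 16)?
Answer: -198/785 ≈ -0.25223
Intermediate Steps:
X(v, l) = l
V(o) = -2 + (16 + o)*(29 + o) (V(o) = -2 + (o + 29)*(o + 16) = -2 + (29 + o)*(16 + o) = -2 + (16 + o)*(29 + o))
(242 + V(-22))/(X(69, -59) - 726) = (242 + (462 + (-22)**2 + 45*(-22)))/(-59 - 726) = (242 + (462 + 484 - 990))/(-785) = (242 - 44)*(-1/785) = 198*(-1/785) = -198/785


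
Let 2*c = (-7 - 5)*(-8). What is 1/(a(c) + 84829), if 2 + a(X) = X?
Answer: 1/84875 ≈ 1.1782e-5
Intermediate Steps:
c = 48 (c = ((-7 - 5)*(-8))/2 = (-12*(-8))/2 = (½)*96 = 48)
a(X) = -2 + X
1/(a(c) + 84829) = 1/((-2 + 48) + 84829) = 1/(46 + 84829) = 1/84875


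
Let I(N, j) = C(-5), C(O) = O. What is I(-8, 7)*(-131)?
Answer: 655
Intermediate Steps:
I(N, j) = -5
I(-8, 7)*(-131) = -5*(-131) = 655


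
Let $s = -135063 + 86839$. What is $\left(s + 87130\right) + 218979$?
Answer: $257885$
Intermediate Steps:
$s = -48224$
$\left(s + 87130\right) + 218979 = \left(-48224 + 87130\right) + 218979 = 38906 + 218979 = 257885$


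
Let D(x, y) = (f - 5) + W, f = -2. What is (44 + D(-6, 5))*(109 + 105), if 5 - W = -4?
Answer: 9844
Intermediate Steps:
W = 9 (W = 5 - 1*(-4) = 5 + 4 = 9)
D(x, y) = 2 (D(x, y) = (-2 - 5) + 9 = -7 + 9 = 2)
(44 + D(-6, 5))*(109 + 105) = (44 + 2)*(109 + 105) = 46*214 = 9844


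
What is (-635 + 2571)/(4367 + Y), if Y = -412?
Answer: 1936/3955 ≈ 0.48951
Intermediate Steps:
(-635 + 2571)/(4367 + Y) = (-635 + 2571)/(4367 - 412) = 1936/3955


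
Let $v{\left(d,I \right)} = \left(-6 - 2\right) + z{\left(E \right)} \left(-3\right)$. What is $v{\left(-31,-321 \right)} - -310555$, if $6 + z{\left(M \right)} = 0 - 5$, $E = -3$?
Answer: $310580$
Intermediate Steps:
$z{\left(M \right)} = -11$ ($z{\left(M \right)} = -6 + \left(0 - 5\right) = -6 - 5 = -11$)
$v{\left(d,I \right)} = 25$ ($v{\left(d,I \right)} = \left(-6 - 2\right) - -33 = \left(-6 - 2\right) + 33 = -8 + 33 = 25$)
$v{\left(-31,-321 \right)} - -310555 = 25 - -310555 = 25 + 310555 = 310580$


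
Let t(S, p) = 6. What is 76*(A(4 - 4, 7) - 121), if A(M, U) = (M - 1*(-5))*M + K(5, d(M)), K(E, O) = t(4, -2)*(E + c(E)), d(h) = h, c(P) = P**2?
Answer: 4484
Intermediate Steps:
K(E, O) = 6*E + 6*E**2 (K(E, O) = 6*(E + E**2) = 6*E + 6*E**2)
A(M, U) = 180 + M*(5 + M) (A(M, U) = (M - 1*(-5))*M + 6*5*(1 + 5) = (M + 5)*M + 6*5*6 = (5 + M)*M + 180 = M*(5 + M) + 180 = 180 + M*(5 + M))
76*(A(4 - 4, 7) - 121) = 76*((180 + (4 - 4)**2 + 5*(4 - 4)) - 121) = 76*((180 + 0**2 + 5*0) - 121) = 76*((180 + 0 + 0) - 121) = 76*(180 - 121) = 76*59 = 4484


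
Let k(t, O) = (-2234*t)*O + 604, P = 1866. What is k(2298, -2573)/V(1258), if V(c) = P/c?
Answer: 8308519522160/933 ≈ 8.9052e+9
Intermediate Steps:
k(t, O) = 604 - 2234*O*t (k(t, O) = -2234*O*t + 604 = 604 - 2234*O*t)
V(c) = 1866/c
k(2298, -2573)/V(1258) = (604 - 2234*(-2573)*2298)/((1866/1258)) = (604 + 13209092436)/((1866*(1/1258))) = 13209093040/(933/629) = 13209093040*(629/933) = 8308519522160/933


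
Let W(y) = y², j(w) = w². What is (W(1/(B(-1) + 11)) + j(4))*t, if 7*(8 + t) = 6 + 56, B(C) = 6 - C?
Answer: 5185/378 ≈ 13.717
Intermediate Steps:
t = 6/7 (t = -8 + (6 + 56)/7 = -8 + (⅐)*62 = -8 + 62/7 = 6/7 ≈ 0.85714)
(W(1/(B(-1) + 11)) + j(4))*t = ((1/((6 - 1*(-1)) + 11))² + 4²)*(6/7) = ((1/((6 + 1) + 11))² + 16)*(6/7) = ((1/(7 + 11))² + 16)*(6/7) = ((1/18)² + 16)*(6/7) = (1/324 + 16)*(6/7) = (5185/324)*(6/7) = 5185/378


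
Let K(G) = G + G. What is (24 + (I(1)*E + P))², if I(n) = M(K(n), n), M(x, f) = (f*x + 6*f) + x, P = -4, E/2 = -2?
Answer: 400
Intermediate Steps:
E = -4 (E = 2*(-2) = -4)
K(G) = 2*G
M(x, f) = x + 6*f + f*x (M(x, f) = (6*f + f*x) + x = x + 6*f + f*x)
I(n) = 2*n² + 8*n (I(n) = 2*n + 6*n + n*(2*n) = 2*n + 6*n + 2*n² = 2*n² + 8*n)
(24 + (I(1)*E + P))² = (24 + ((2*1*(4 + 1))*(-4) - 4))² = (24 + ((2*1*5)*(-4) - 4))² = (24 + (10*(-4) - 4))² = (24 + (-40 - 4))² = (24 - 44)² = (-20)² = 400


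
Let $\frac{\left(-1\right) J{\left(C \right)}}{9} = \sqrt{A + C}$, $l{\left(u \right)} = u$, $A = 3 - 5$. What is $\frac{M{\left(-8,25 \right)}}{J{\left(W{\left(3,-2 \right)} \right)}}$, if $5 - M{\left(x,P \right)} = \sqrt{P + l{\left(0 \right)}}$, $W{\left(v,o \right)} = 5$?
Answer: $0$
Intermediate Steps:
$A = -2$
$J{\left(C \right)} = - 9 \sqrt{-2 + C}$
$M{\left(x,P \right)} = 5 - \sqrt{P}$ ($M{\left(x,P \right)} = 5 - \sqrt{P + 0} = 5 - \sqrt{P}$)
$\frac{M{\left(-8,25 \right)}}{J{\left(W{\left(3,-2 \right)} \right)}} = \frac{5 - \sqrt{25}}{\left(-9\right) \sqrt{-2 + 5}} = \frac{5 - 5}{\left(-9\right) \sqrt{3}} = \left(5 - 5\right) \left(- \frac{\sqrt{3}}{27}\right) = 0 \left(- \frac{\sqrt{3}}{27}\right) = 0$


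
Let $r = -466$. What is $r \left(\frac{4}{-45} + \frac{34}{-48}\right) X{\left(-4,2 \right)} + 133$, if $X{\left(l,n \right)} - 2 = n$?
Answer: $\frac{72856}{45} \approx 1619.0$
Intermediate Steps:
$X{\left(l,n \right)} = 2 + n$
$r \left(\frac{4}{-45} + \frac{34}{-48}\right) X{\left(-4,2 \right)} + 133 = - 466 \left(\frac{4}{-45} + \frac{34}{-48}\right) \left(2 + 2\right) + 133 = - 466 \left(4 \left(- \frac{1}{45}\right) + 34 \left(- \frac{1}{48}\right)\right) 4 + 133 = - 466 \left(- \frac{4}{45} - \frac{17}{24}\right) 4 + 133 = - 466 \left(\left(- \frac{287}{360}\right) 4\right) + 133 = \left(-466\right) \left(- \frac{287}{90}\right) + 133 = \frac{66871}{45} + 133 = \frac{72856}{45}$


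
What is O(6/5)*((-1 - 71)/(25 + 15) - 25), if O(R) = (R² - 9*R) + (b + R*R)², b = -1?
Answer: 767686/3125 ≈ 245.66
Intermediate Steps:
O(R) = R² + (-1 + R²)² - 9*R (O(R) = (R² - 9*R) + (-1 + R*R)² = (R² - 9*R) + (-1 + R²)² = R² + (-1 + R²)² - 9*R)
O(6/5)*((-1 - 71)/(25 + 15) - 25) = (1 + (6/5)⁴ - (6/5)² - 54/5)*((-1 - 71)/(25 + 15) - 25) = (1 + (6*(⅕))⁴ - (6*(⅕))² - 54/5)*(-72/40 - 25) = (1 + (6/5)⁴ - (6/5)² - 9*6/5)*(-72*1/40 - 25) = (1 + 1296/625 - 1*36/25 - 54/5)*(-9/5 - 25) = (1 + 1296/625 - 36/25 - 54/5)*(-134/5) = -5729/625*(-134/5) = 767686/3125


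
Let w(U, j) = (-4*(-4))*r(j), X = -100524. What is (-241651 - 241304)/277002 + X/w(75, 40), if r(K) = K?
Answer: -106645607/671520 ≈ -158.81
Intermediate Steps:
w(U, j) = 16*j (w(U, j) = (-4*(-4))*j = 16*j)
(-241651 - 241304)/277002 + X/w(75, 40) = (-241651 - 241304)/277002 - 100524/(16*40) = -482955*1/277002 - 100524/640 = -14635/8394 - 100524*1/640 = -14635/8394 - 25131/160 = -106645607/671520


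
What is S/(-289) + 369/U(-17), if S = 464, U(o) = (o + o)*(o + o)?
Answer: -1487/1156 ≈ -1.2863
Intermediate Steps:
U(o) = 4*o**2 (U(o) = (2*o)*(2*o) = 4*o**2)
S/(-289) + 369/U(-17) = 464/(-289) + 369/((4*(-17)**2)) = 464*(-1/289) + 369/((4*289)) = -464/289 + 369/1156 = -1487/1156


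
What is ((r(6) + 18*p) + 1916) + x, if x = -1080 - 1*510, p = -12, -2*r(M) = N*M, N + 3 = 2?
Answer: 113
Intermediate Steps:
N = -1 (N = -3 + 2 = -1)
r(M) = M/2 (r(M) = -(-1)*M/2 = M/2)
x = -1590 (x = -1080 - 510 = -1590)
((r(6) + 18*p) + 1916) + x = (((1/2)*6 + 18*(-12)) + 1916) - 1590 = ((3 - 216) + 1916) - 1590 = (-213 + 1916) - 1590 = 1703 - 1590 = 113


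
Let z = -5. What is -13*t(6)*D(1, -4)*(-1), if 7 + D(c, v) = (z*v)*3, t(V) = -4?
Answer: -2756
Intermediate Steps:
D(c, v) = -7 - 15*v (D(c, v) = -7 - 5*v*3 = -7 - 15*v)
-13*t(6)*D(1, -4)*(-1) = -13*(-4*(-7 - 15*(-4)))*(-1) = -13*(-4*(-7 + 60))*(-1) = -13*(-4*53)*(-1) = -(-2756)*(-1) = -13*212 = -2756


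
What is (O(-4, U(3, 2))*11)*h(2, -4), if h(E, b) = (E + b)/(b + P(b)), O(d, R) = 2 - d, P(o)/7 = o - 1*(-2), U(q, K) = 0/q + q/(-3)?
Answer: 22/3 ≈ 7.3333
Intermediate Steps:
U(q, K) = -q/3 (U(q, K) = 0 + q*(-⅓) = 0 - q/3 = -q/3)
P(o) = 14 + 7*o (P(o) = 7*(o - 1*(-2)) = 7*(o + 2) = 7*(2 + o) = 14 + 7*o)
h(E, b) = (E + b)/(14 + 8*b) (h(E, b) = (E + b)/(b + (14 + 7*b)) = (E + b)/(14 + 8*b))
(O(-4, U(3, 2))*11)*h(2, -4) = ((2 - 1*(-4))*11)*((2 - 4)/(2*(7 + 4*(-4)))) = ((2 + 4)*11)*((½)*(-2)/(7 - 16)) = (6*11)*((½)*(-2)/(-9)) = 66*((½)*(-⅑)*(-2)) = 66*(⅑) = 22/3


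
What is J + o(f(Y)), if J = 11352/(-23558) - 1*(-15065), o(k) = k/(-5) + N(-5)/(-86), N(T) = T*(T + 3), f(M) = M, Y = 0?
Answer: 7630074342/506497 ≈ 15064.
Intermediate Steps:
N(T) = T*(3 + T)
o(k) = -5/43 - k/5 (o(k) = k/(-5) - 5*(3 - 5)/(-86) = k*(-1/5) - 5*(-2)*(-1/86) = -k/5 + 10*(-1/86) = -k/5 - 5/43 = -5/43 - k/5)
J = 177444959/11779 (J = 11352*(-1/23558) + 15065 = -5676/11779 + 15065 = 177444959/11779 ≈ 15065.)
J + o(f(Y)) = 177444959/11779 + (-5/43 - 1/5*0) = 177444959/11779 + (-5/43 + 0) = 177444959/11779 - 5/43 = 7630074342/506497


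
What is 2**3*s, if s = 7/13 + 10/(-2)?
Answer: -464/13 ≈ -35.692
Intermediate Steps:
s = -58/13 (s = 7*(1/13) + 10*(-1/2) = 7/13 - 5 = -58/13 ≈ -4.4615)
2**3*s = 2**3*(-58/13) = 8*(-58/13) = -464/13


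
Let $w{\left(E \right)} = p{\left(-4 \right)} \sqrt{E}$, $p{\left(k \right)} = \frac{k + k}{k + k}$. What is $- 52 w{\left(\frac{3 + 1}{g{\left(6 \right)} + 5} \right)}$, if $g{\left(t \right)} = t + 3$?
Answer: $- \frac{52 \sqrt{14}}{7} \approx -27.795$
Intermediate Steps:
$g{\left(t \right)} = 3 + t$
$p{\left(k \right)} = 1$ ($p{\left(k \right)} = \frac{2 k}{2 k} = 2 k \frac{1}{2 k} = 1$)
$w{\left(E \right)} = \sqrt{E}$ ($w{\left(E \right)} = 1 \sqrt{E} = \sqrt{E}$)
$- 52 w{\left(\frac{3 + 1}{g{\left(6 \right)} + 5} \right)} = - 52 \sqrt{\frac{3 + 1}{\left(3 + 6\right) + 5}} = - 52 \sqrt{\frac{4}{9 + 5}} = - 52 \sqrt{\frac{4}{14}} = - 52 \sqrt{4 \cdot \frac{1}{14}} = - 52 \sqrt{\frac{2}{7}} = - 52 \frac{\sqrt{14}}{7} = - \frac{52 \sqrt{14}}{7}$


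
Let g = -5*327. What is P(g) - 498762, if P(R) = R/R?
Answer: -498761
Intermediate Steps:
g = -1635
P(R) = 1
P(g) - 498762 = 1 - 498762 = -498761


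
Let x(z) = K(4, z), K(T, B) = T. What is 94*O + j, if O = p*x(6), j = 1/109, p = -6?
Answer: -245903/109 ≈ -2256.0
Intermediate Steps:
j = 1/109 ≈ 0.0091743
x(z) = 4
O = -24 (O = -6*4 = -24)
94*O + j = 94*(-24) + 1/109 = -2256 + 1/109 = -245903/109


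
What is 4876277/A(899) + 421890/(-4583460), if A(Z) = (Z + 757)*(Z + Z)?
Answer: 7174846315/4641903792 ≈ 1.5457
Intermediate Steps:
A(Z) = 2*Z*(757 + Z) (A(Z) = (757 + Z)*(2*Z) = 2*Z*(757 + Z))
4876277/A(899) + 421890/(-4583460) = 4876277/((2*899*(757 + 899))) + 421890/(-4583460) = 4876277/((2*899*1656)) + 421890*(-1/4583460) = 4876277/2977488 - 287/3118 = 7174846315/4641903792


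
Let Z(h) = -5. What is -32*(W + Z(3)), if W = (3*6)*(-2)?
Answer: 1312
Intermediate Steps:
W = -36 (W = 18*(-2) = -36)
-32*(W + Z(3)) = -32*(-36 - 5) = -32*(-41) = 1312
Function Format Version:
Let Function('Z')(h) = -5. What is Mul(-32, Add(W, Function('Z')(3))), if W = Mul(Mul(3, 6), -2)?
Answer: 1312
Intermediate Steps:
W = -36 (W = Mul(18, -2) = -36)
Mul(-32, Add(W, Function('Z')(3))) = Mul(-32, Add(-36, -5)) = Mul(-32, -41) = 1312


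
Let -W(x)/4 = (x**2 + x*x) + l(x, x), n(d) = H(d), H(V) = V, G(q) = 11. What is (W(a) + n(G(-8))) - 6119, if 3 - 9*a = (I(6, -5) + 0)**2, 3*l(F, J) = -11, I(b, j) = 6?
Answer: -55808/9 ≈ -6200.9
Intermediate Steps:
l(F, J) = -11/3 (l(F, J) = (1/3)*(-11) = -11/3)
n(d) = d
a = -11/3 (a = 1/3 - (6 + 0)**2/9 = 1/3 - 1/9*6**2 = 1/3 - 1/9*36 = 1/3 - 4 = -11/3 ≈ -3.6667)
W(x) = 44/3 - 8*x**2 (W(x) = -4*((x**2 + x*x) - 11/3) = -4*((x**2 + x**2) - 11/3) = -4*(2*x**2 - 11/3) = -4*(-11/3 + 2*x**2) = 44/3 - 8*x**2)
(W(a) + n(G(-8))) - 6119 = ((44/3 - 8*(-11/3)**2) + 11) - 6119 = ((44/3 - 8*121/9) + 11) - 6119 = ((44/3 - 968/9) + 11) - 6119 = (-836/9 + 11) - 6119 = -737/9 - 6119 = -55808/9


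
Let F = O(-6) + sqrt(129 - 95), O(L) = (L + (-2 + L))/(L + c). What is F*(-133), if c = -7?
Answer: -1862/13 - 133*sqrt(34) ≈ -918.75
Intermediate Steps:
O(L) = (-2 + 2*L)/(-7 + L) (O(L) = (L + (-2 + L))/(L - 7) = (-2 + 2*L)/(-7 + L))
F = 14/13 + sqrt(34) (F = 2*(-1 - 6)/(-7 - 6) + sqrt(129 - 95) = 2*(-7)/(-13) + sqrt(34) = 2*(-1/13)*(-7) + sqrt(34) = 14/13 + sqrt(34) ≈ 6.9079)
F*(-133) = (14/13 + sqrt(34))*(-133) = -1862/13 - 133*sqrt(34)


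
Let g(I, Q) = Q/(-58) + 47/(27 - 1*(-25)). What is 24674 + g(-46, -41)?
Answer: 37210821/1508 ≈ 24676.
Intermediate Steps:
g(I, Q) = 47/52 - Q/58 (g(I, Q) = Q*(-1/58) + 47/(27 + 25) = -Q/58 + 47/52 = 47/52 - Q/58)
24674 + g(-46, -41) = 24674 + (47/52 - 1/58*(-41)) = 24674 + (47/52 + 41/58) = 24674 + 2429/1508 = 37210821/1508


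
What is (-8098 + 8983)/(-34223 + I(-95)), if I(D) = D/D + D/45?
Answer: -7965/308017 ≈ -0.025859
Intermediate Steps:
I(D) = 1 + D/45 (I(D) = 1 + D*(1/45) = 1 + D/45)
(-8098 + 8983)/(-34223 + I(-95)) = (-8098 + 8983)/(-34223 + (1 + (1/45)*(-95))) = 885/(-34223 + (1 - 19/9)) = 885/(-34223 - 10/9) = 885/(-308017/9) = 885*(-9/308017) = -7965/308017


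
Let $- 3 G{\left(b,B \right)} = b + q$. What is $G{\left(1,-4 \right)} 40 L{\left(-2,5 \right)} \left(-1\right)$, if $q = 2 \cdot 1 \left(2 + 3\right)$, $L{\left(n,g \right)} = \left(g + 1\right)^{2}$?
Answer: $5280$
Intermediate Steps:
$L{\left(n,g \right)} = \left(1 + g\right)^{2}$
$q = 10$ ($q = 2 \cdot 5 = 10$)
$G{\left(b,B \right)} = - \frac{10}{3} - \frac{b}{3}$ ($G{\left(b,B \right)} = - \frac{b + 10}{3} = - \frac{10 + b}{3} = - \frac{10}{3} - \frac{b}{3}$)
$G{\left(1,-4 \right)} 40 L{\left(-2,5 \right)} \left(-1\right) = \left(- \frac{10}{3} - \frac{1}{3}\right) 40 \left(1 + 5\right)^{2} \left(-1\right) = \left(- \frac{10}{3} - \frac{1}{3}\right) 40 \cdot 6^{2} \left(-1\right) = \left(- \frac{11}{3}\right) 40 \cdot 36 \left(-1\right) = \left(- \frac{440}{3}\right) \left(-36\right) = 5280$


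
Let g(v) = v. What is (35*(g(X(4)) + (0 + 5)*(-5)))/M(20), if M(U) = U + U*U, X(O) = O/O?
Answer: -2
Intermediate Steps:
X(O) = 1
M(U) = U + U**2
(35*(g(X(4)) + (0 + 5)*(-5)))/M(20) = (35*(1 + (0 + 5)*(-5)))/((20*(1 + 20))) = (35*(1 + 5*(-5)))/((20*21)) = (35*(1 - 25))/420 = (35*(-24))*(1/420) = -840*1/420 = -2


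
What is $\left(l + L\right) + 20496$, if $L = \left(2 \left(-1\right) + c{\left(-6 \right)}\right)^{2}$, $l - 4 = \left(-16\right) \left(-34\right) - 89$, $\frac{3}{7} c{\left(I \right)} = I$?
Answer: $21211$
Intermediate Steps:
$c{\left(I \right)} = \frac{7 I}{3}$
$l = 459$ ($l = 4 - -455 = 4 + \left(544 - 89\right) = 4 + 455 = 459$)
$L = 256$ ($L = \left(2 \left(-1\right) + \frac{7}{3} \left(-6\right)\right)^{2} = \left(-2 - 14\right)^{2} = \left(-16\right)^{2} = 256$)
$\left(l + L\right) + 20496 = \left(459 + 256\right) + 20496 = 715 + 20496 = 21211$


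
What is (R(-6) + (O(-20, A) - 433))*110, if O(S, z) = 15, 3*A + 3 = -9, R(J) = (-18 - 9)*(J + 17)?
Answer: -78650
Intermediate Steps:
R(J) = -459 - 27*J (R(J) = -27*(17 + J) = -459 - 27*J)
A = -4 (A = -1 + (⅓)*(-9) = -1 - 3 = -4)
(R(-6) + (O(-20, A) - 433))*110 = ((-459 - 27*(-6)) + (15 - 433))*110 = ((-459 + 162) - 418)*110 = (-297 - 418)*110 = -715*110 = -78650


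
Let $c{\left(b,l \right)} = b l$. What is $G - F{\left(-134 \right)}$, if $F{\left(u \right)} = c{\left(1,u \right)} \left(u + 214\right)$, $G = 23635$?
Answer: $34355$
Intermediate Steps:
$F{\left(u \right)} = u \left(214 + u\right)$ ($F{\left(u \right)} = 1 u \left(u + 214\right) = u \left(214 + u\right)$)
$G - F{\left(-134 \right)} = 23635 - - 134 \left(214 - 134\right) = 23635 - \left(-134\right) 80 = 23635 - -10720 = 23635 + 10720 = 34355$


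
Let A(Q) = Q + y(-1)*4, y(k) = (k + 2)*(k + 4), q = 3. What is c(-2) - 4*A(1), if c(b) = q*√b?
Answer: -52 + 3*I*√2 ≈ -52.0 + 4.2426*I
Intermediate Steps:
c(b) = 3*√b
y(k) = (2 + k)*(4 + k)
A(Q) = 12 + Q (A(Q) = Q + (8 + (-1)² + 6*(-1))*4 = Q + (8 + 1 - 6)*4 = Q + 3*4 = Q + 12 = 12 + Q)
c(-2) - 4*A(1) = 3*√(-2) - 4*(12 + 1) = 3*(I*√2) - 4*13 = 3*I*√2 - 52 = -52 + 3*I*√2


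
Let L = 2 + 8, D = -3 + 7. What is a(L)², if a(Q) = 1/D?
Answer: 1/16 ≈ 0.062500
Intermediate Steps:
D = 4
L = 10
a(Q) = ¼ (a(Q) = 1/4 = ¼)
a(L)² = (¼)² = 1/16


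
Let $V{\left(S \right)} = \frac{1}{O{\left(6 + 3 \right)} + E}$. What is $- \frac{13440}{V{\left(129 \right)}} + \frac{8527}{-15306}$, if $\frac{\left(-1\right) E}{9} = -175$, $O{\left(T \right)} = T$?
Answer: $- \frac{325848830287}{15306} \approx -2.1289 \cdot 10^{7}$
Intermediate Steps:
$E = 1575$ ($E = \left(-9\right) \left(-175\right) = 1575$)
$V{\left(S \right)} = \frac{1}{1584}$ ($V{\left(S \right)} = \frac{1}{\left(6 + 3\right) + 1575} = \frac{1}{9 + 1575} = \frac{1}{1584}$)
$- \frac{13440}{V{\left(129 \right)}} + \frac{8527}{-15306} = - 13440 \frac{1}{\frac{1}{1584}} + \frac{8527}{-15306} = \left(-13440\right) 1584 + 8527 \left(- \frac{1}{15306}\right) = -21288960 - \frac{8527}{15306} = - \frac{325848830287}{15306}$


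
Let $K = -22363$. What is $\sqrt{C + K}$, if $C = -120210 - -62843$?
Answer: $i \sqrt{79730} \approx 282.37 i$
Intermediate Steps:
$C = -57367$ ($C = -120210 + 62843 = -57367$)
$\sqrt{C + K} = \sqrt{-57367 - 22363} = \sqrt{-79730} = i \sqrt{79730}$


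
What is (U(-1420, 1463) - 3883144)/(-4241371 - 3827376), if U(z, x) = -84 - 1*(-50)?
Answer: 3883178/8068747 ≈ 0.48126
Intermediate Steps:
U(z, x) = -34 (U(z, x) = -84 + 50 = -34)
(U(-1420, 1463) - 3883144)/(-4241371 - 3827376) = (-34 - 3883144)/(-4241371 - 3827376) = -3883178/(-8068747) = -3883178*(-1/8068747) = 3883178/8068747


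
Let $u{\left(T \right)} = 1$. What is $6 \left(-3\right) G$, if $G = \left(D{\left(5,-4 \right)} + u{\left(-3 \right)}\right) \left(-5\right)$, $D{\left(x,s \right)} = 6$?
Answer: $630$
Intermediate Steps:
$G = -35$ ($G = \left(6 + 1\right) \left(-5\right) = 7 \left(-5\right) = -35$)
$6 \left(-3\right) G = 6 \left(-3\right) \left(-35\right) = \left(-18\right) \left(-35\right) = 630$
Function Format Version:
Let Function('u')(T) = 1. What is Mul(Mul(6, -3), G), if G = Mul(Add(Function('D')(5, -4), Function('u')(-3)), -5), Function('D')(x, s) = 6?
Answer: 630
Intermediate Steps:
G = -35 (G = Mul(Add(6, 1), -5) = Mul(7, -5) = -35)
Mul(Mul(6, -3), G) = Mul(Mul(6, -3), -35) = Mul(-18, -35) = 630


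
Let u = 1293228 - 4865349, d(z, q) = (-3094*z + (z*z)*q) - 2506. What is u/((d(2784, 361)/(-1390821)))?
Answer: 4968180901341/2789370614 ≈ 1781.1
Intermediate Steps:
d(z, q) = -2506 - 3094*z + q*z² (d(z, q) = (-3094*z + z²*q) - 2506 = (-3094*z + q*z²) - 2506 = -2506 - 3094*z + q*z²)
u = -3572121
u/((d(2784, 361)/(-1390821))) = -3572121*(-1390821/(-2506 - 3094*2784 + 361*2784²)) = -3572121*(-1390821/(-2506 - 8613696 + 361*7750656)) = -3572121*(-1390821/(-2506 - 8613696 + 2797986816)) = -3572121/(2789370614*(-1/1390821)) = -3572121/(-2789370614/1390821) = -3572121*(-1390821/2789370614) = 4968180901341/2789370614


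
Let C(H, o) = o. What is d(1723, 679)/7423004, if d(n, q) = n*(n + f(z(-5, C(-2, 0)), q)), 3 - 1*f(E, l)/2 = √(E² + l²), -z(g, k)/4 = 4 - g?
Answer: 2979067/7423004 - 1723*√462337/3711502 ≈ 0.085672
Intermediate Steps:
z(g, k) = -16 + 4*g (z(g, k) = -4*(4 - g) = -16 + 4*g)
f(E, l) = 6 - 2*√(E² + l²)
d(n, q) = n*(6 + n - 2*√(1296 + q²)) (d(n, q) = n*(n + (6 - 2*√((-16 + 4*(-5))² + q²))) = n*(n + (6 - 2*√((-16 - 20)² + q²))) = n*(n + (6 - 2*√((-36)² + q²))) = n*(n + (6 - 2*√(1296 + q²))) = n*(6 + n - 2*√(1296 + q²)))
d(1723, 679)/7423004 = (1723*(6 + 1723 - 2*√(1296 + 679²)))/7423004 = (1723*(6 + 1723 - 2*√(1296 + 461041)))*(1/7423004) = (1723*(6 + 1723 - 2*√462337))*(1/7423004) = (1723*(1729 - 2*√462337))*(1/7423004) = (2979067 - 3446*√462337)*(1/7423004) = 2979067/7423004 - 1723*√462337/3711502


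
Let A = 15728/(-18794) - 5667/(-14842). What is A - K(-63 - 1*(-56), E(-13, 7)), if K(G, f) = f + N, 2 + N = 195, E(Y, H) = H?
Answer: -27957519489/139470274 ≈ -200.46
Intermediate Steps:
N = 193 (N = -2 + 195 = 193)
K(G, f) = 193 + f (K(G, f) = f + 193 = 193 + f)
A = -63464689/139470274 (A = 15728*(-1/18794) - 5667*(-1/14842) = -7864/9397 + 5667/14842 = -63464689/139470274 ≈ -0.45504)
A - K(-63 - 1*(-56), E(-13, 7)) = -63464689/139470274 - (193 + 7) = -63464689/139470274 - 1*200 = -63464689/139470274 - 200 = -27957519489/139470274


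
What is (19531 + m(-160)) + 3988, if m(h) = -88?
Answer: 23431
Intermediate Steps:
(19531 + m(-160)) + 3988 = (19531 - 88) + 3988 = 19443 + 3988 = 23431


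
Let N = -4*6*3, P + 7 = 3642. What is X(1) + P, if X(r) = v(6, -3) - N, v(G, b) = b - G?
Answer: 3698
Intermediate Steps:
P = 3635 (P = -7 + 3642 = 3635)
N = -72 (N = -24*3 = -72)
X(r) = 63 (X(r) = (-3 - 1*6) - 1*(-72) = (-3 - 6) + 72 = -9 + 72 = 63)
X(1) + P = 63 + 3635 = 3698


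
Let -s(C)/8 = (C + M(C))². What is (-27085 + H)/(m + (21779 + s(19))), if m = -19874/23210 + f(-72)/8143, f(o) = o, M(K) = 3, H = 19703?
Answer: -348797709865/846060531277 ≈ -0.41226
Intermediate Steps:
s(C) = -8*(3 + C)² (s(C) = -8*(C + 3)² = -8*(3 + C)²)
m = -81752551/94499515 (m = -19874/23210 - 72/8143 = -19874*1/23210 - 72*1/8143 = -9937/11605 - 72/8143 = -81752551/94499515 ≈ -0.86511)
(-27085 + H)/(m + (21779 + s(19))) = (-27085 + 19703)/(-81752551/94499515 + (21779 - 8*(3 + 19)²)) = -7382/(-81752551/94499515 + (21779 - 8*22²)) = -7382/(-81752551/94499515 + (21779 - 8*484)) = -7382/(-81752551/94499515 + (21779 - 3872)) = -7382/(-81752551/94499515 + 17907) = -7382/1692121062554/94499515 = -7382*94499515/1692121062554 = -348797709865/846060531277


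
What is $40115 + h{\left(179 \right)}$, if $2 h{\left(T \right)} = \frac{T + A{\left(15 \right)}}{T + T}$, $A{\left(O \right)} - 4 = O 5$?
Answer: $\frac{14361299}{358} \approx 40115.0$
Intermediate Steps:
$A{\left(O \right)} = 4 + 5 O$ ($A{\left(O \right)} = 4 + O 5 = 4 + 5 O$)
$h{\left(T \right)} = \frac{79 + T}{4 T}$ ($h{\left(T \right)} = \frac{\left(T + \left(4 + 5 \cdot 15\right)\right) \frac{1}{T + T}}{2} = \frac{\left(T + \left(4 + 75\right)\right) \frac{1}{2 T}}{2} = \frac{\left(T + 79\right) \frac{1}{2 T}}{2} = \frac{\left(79 + T\right) \frac{1}{2 T}}{2} = \frac{\frac{1}{2} \frac{1}{T} \left(79 + T\right)}{2} = \frac{79 + T}{4 T}$)
$40115 + h{\left(179 \right)} = 40115 + \frac{79 + 179}{4 \cdot 179} = 40115 + \frac{1}{4} \cdot \frac{1}{179} \cdot 258 = 40115 + \frac{129}{358} = \frac{14361299}{358}$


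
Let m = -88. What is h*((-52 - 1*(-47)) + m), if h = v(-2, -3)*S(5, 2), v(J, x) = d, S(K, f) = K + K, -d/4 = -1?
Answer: -3720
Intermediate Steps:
d = 4 (d = -4*(-1) = 4)
S(K, f) = 2*K
v(J, x) = 4
h = 40 (h = 4*(2*5) = 4*10 = 40)
h*((-52 - 1*(-47)) + m) = 40*((-52 - 1*(-47)) - 88) = 40*((-52 + 47) - 88) = 40*(-5 - 88) = 40*(-93) = -3720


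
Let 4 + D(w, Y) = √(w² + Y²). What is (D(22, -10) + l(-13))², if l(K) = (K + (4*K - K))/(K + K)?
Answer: 588 - 8*√146 ≈ 491.34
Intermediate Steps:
l(K) = 2 (l(K) = (K + 3*K)/((2*K)) = (4*K)*(1/(2*K)) = 2)
D(w, Y) = -4 + √(Y² + w²) (D(w, Y) = -4 + √(w² + Y²) = -4 + √(Y² + w²))
(D(22, -10) + l(-13))² = ((-4 + √((-10)² + 22²)) + 2)² = ((-4 + √(100 + 484)) + 2)² = ((-4 + √584) + 2)² = ((-4 + 2*√146) + 2)² = (-2 + 2*√146)²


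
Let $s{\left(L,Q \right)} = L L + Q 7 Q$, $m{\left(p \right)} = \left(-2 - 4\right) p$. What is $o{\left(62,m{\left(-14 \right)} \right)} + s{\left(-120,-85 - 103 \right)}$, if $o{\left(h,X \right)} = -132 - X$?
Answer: $261592$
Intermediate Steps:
$m{\left(p \right)} = - 6 p$
$s{\left(L,Q \right)} = L^{2} + 7 Q^{2}$ ($s{\left(L,Q \right)} = L^{2} + 7 Q Q = L^{2} + 7 Q^{2}$)
$o{\left(62,m{\left(-14 \right)} \right)} + s{\left(-120,-85 - 103 \right)} = \left(-132 - \left(-6\right) \left(-14\right)\right) + \left(\left(-120\right)^{2} + 7 \left(-85 - 103\right)^{2}\right) = \left(-132 - 84\right) + \left(14400 + 7 \left(-85 - 103\right)^{2}\right) = \left(-132 - 84\right) + \left(14400 + 7 \left(-188\right)^{2}\right) = -216 + \left(14400 + 7 \cdot 35344\right) = -216 + \left(14400 + 247408\right) = -216 + 261808 = 261592$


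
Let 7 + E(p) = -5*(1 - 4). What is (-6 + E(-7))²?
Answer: 4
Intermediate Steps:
E(p) = 8 (E(p) = -7 - 5*(1 - 4) = -7 - 5*(-3) = -7 + 15 = 8)
(-6 + E(-7))² = (-6 + 8)² = 2² = 4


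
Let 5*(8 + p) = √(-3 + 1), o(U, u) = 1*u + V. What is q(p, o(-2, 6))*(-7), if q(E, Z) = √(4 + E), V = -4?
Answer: -7*√(-100 + 5*I*√2)/5 ≈ -0.49467 - 14.009*I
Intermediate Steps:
o(U, u) = -4 + u (o(U, u) = 1*u - 4 = u - 4 = -4 + u)
p = -8 + I*√2/5 (p = -8 + √(-3 + 1)/5 = -8 + √(-2)/5 = -8 + (I*√2)/5 = -8 + I*√2/5 ≈ -8.0 + 0.28284*I)
q(p, o(-2, 6))*(-7) = √(4 + (-8 + I*√2/5))*(-7) = √(-4 + I*√2/5)*(-7) = -7*√(-4 + I*√2/5)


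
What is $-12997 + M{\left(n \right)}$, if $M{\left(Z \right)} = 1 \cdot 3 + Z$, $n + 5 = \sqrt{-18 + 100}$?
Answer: $-12999 + \sqrt{82} \approx -12990.0$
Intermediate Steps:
$n = -5 + \sqrt{82}$ ($n = -5 + \sqrt{-18 + 100} = -5 + \sqrt{82} \approx 4.0554$)
$M{\left(Z \right)} = 3 + Z$
$-12997 + M{\left(n \right)} = -12997 + \left(3 - \left(5 - \sqrt{82}\right)\right) = -12997 - \left(2 - \sqrt{82}\right) = -12999 + \sqrt{82}$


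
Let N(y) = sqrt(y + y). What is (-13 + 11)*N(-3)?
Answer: -2*I*sqrt(6) ≈ -4.899*I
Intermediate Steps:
N(y) = sqrt(2)*sqrt(y) (N(y) = sqrt(2*y) = sqrt(2)*sqrt(y))
(-13 + 11)*N(-3) = (-13 + 11)*(sqrt(2)*sqrt(-3)) = -2*sqrt(2)*I*sqrt(3) = -2*I*sqrt(6)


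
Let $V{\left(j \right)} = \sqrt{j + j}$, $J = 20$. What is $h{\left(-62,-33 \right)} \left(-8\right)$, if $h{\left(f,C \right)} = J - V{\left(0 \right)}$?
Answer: $-160$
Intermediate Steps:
$V{\left(j \right)} = \sqrt{2} \sqrt{j}$ ($V{\left(j \right)} = \sqrt{2 j} = \sqrt{2} \sqrt{j}$)
$h{\left(f,C \right)} = 20$ ($h{\left(f,C \right)} = 20 - \sqrt{2} \sqrt{0} = 20 - \sqrt{2} \cdot 0 = 20 - 0 = 20 + 0 = 20$)
$h{\left(-62,-33 \right)} \left(-8\right) = 20 \left(-8\right) = -160$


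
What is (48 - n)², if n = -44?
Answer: 8464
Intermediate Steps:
(48 - n)² = (48 - 1*(-44))² = (48 + 44)² = 92² = 8464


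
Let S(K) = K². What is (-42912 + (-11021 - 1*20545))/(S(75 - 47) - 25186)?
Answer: 12413/4067 ≈ 3.0521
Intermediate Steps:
(-42912 + (-11021 - 1*20545))/(S(75 - 47) - 25186) = (-42912 + (-11021 - 1*20545))/((75 - 47)² - 25186) = (-42912 + (-11021 - 20545))/(28² - 25186) = (-42912 - 31566)/(784 - 25186) = -74478/(-24402) = -74478*(-1/24402) = 12413/4067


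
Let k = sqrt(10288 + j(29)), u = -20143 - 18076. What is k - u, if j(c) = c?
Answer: 38219 + sqrt(10317) ≈ 38321.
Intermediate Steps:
u = -38219
k = sqrt(10317) (k = sqrt(10288 + 29) = sqrt(10317) ≈ 101.57)
k - u = sqrt(10317) - 1*(-38219) = sqrt(10317) + 38219 = 38219 + sqrt(10317)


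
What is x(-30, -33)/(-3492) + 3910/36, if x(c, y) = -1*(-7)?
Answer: 126421/1164 ≈ 108.61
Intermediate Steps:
x(c, y) = 7
x(-30, -33)/(-3492) + 3910/36 = 7/(-3492) + 3910/36 = 7*(-1/3492) + 3910*(1/36) = -7/3492 + 1955/18 = 126421/1164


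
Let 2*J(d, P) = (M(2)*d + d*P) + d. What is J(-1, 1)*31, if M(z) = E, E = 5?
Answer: -217/2 ≈ -108.50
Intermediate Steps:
M(z) = 5
J(d, P) = 3*d + P*d/2 (J(d, P) = ((5*d + d*P) + d)/2 = ((5*d + P*d) + d)/2 = (6*d + P*d)/2 = 3*d + P*d/2)
J(-1, 1)*31 = ((½)*(-1)*(6 + 1))*31 = ((½)*(-1)*7)*31 = -7/2*31 = -217/2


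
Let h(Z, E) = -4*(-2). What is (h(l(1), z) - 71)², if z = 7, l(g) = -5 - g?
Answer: 3969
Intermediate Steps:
h(Z, E) = 8
(h(l(1), z) - 71)² = (8 - 71)² = (-63)² = 3969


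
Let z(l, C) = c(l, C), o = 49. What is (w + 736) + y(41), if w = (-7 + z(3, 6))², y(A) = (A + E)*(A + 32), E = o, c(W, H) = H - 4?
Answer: 7331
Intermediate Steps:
c(W, H) = -4 + H
z(l, C) = -4 + C
E = 49
y(A) = (32 + A)*(49 + A) (y(A) = (A + 49)*(A + 32) = (49 + A)*(32 + A) = (32 + A)*(49 + A))
w = 25 (w = (-7 + (-4 + 6))² = (-7 + 2)² = (-5)² = 25)
(w + 736) + y(41) = (25 + 736) + (1568 + 41² + 81*41) = 761 + (1568 + 1681 + 3321) = 761 + 6570 = 7331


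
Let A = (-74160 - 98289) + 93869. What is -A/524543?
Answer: 78580/524543 ≈ 0.14981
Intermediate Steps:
A = -78580 (A = -172449 + 93869 = -78580)
-A/524543 = -(-78580)/524543 = -1*(-78580/524543) = 78580/524543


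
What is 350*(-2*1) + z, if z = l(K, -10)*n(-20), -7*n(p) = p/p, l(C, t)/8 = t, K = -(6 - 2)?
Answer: -4820/7 ≈ -688.57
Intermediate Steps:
K = -4 (K = -1*4 = -4)
l(C, t) = 8*t
n(p) = -⅐ (n(p) = -p/(7*p) = -⅐*1 = -⅐)
z = 80/7 (z = (8*(-10))*(-⅐) = -80*(-⅐) = 80/7 ≈ 11.429)
350*(-2*1) + z = 350*(-2*1) + 80/7 = 350*(-2) + 80/7 = -700 + 80/7 = -4820/7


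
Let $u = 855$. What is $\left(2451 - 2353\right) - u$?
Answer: $-757$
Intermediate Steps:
$\left(2451 - 2353\right) - u = \left(2451 - 2353\right) - 855 = 98 - 855 = -757$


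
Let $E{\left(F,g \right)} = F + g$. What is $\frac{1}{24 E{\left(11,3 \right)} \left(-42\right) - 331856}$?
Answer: $- \frac{1}{345968} \approx -2.8904 \cdot 10^{-6}$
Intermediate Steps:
$\frac{1}{24 E{\left(11,3 \right)} \left(-42\right) - 331856} = \frac{1}{24 \left(11 + 3\right) \left(-42\right) - 331856} = \frac{1}{24 \cdot 14 \left(-42\right) - 331856} = \frac{1}{336 \left(-42\right) - 331856} = \frac{1}{-14112 - 331856} = \frac{1}{-345968} = - \frac{1}{345968}$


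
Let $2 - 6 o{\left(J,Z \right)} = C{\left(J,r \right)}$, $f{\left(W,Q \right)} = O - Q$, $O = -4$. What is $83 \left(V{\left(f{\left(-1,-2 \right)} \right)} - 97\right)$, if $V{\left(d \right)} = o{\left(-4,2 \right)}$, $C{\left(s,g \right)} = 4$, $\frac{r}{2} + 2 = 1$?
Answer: $- \frac{24236}{3} \approx -8078.7$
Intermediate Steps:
$r = -2$ ($r = -4 + 2 \cdot 1 = -4 + 2 = -2$)
$f{\left(W,Q \right)} = -4 - Q$
$o{\left(J,Z \right)} = - \frac{1}{3}$ ($o{\left(J,Z \right)} = \frac{1}{3} - \frac{2}{3} = - \frac{1}{3}$)
$V{\left(d \right)} = - \frac{1}{3}$
$83 \left(V{\left(f{\left(-1,-2 \right)} \right)} - 97\right) = 83 \left(- \frac{1}{3} - 97\right) = 83 \left(- \frac{292}{3}\right) = - \frac{24236}{3}$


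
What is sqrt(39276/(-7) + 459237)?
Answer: sqrt(22227681)/7 ≈ 673.52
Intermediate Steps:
sqrt(39276/(-7) + 459237) = sqrt(39276*(-1/7) + 459237) = sqrt(-39276/7 + 459237) = sqrt(3175383/7) = sqrt(22227681)/7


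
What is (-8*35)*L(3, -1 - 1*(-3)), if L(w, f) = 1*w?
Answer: -840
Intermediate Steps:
L(w, f) = w
(-8*35)*L(3, -1 - 1*(-3)) = -8*35*3 = -280*3 = -840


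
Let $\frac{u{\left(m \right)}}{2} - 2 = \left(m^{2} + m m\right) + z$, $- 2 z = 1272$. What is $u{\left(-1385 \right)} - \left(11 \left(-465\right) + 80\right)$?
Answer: $7676667$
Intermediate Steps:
$z = -636$ ($z = \left(- \frac{1}{2}\right) 1272 = -636$)
$u{\left(m \right)} = -1268 + 4 m^{2}$ ($u{\left(m \right)} = 4 + 2 \left(\left(m^{2} + m m\right) - 636\right) = 4 + 2 \left(\left(m^{2} + m^{2}\right) - 636\right) = 4 + 2 \left(2 m^{2} - 636\right) = 4 + 2 \left(-636 + 2 m^{2}\right) = 4 + \left(-1272 + 4 m^{2}\right) = -1268 + 4 m^{2}$)
$u{\left(-1385 \right)} - \left(11 \left(-465\right) + 80\right) = \left(-1268 + 4 \left(-1385\right)^{2}\right) - \left(11 \left(-465\right) + 80\right) = \left(-1268 + 4 \cdot 1918225\right) - \left(-5115 + 80\right) = \left(-1268 + 7672900\right) - -5035 = 7671632 + 5035 = 7676667$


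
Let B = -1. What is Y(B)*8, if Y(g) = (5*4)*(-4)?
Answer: -640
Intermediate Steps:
Y(g) = -80 (Y(g) = 20*(-4) = -80)
Y(B)*8 = -80*8 = -640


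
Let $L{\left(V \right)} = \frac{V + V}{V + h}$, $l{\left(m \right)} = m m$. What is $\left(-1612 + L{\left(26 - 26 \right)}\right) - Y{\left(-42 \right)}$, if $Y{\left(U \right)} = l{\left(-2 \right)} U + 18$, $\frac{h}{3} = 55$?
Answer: $-1462$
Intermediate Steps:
$h = 165$ ($h = 3 \cdot 55 = 165$)
$l{\left(m \right)} = m^{2}$
$L{\left(V \right)} = \frac{2 V}{165 + V}$ ($L{\left(V \right)} = \frac{V + V}{V + 165} = \frac{2 V}{165 + V}$)
$Y{\left(U \right)} = 18 + 4 U$ ($Y{\left(U \right)} = \left(-2\right)^{2} U + 18 = 4 U + 18 = 18 + 4 U$)
$\left(-1612 + L{\left(26 - 26 \right)}\right) - Y{\left(-42 \right)} = \left(-1612 + \frac{2 \left(26 - 26\right)}{165 + \left(26 - 26\right)}\right) - \left(18 + 4 \left(-42\right)\right) = \left(-1612 + 2 \cdot 0 \frac{1}{165 + 0}\right) - \left(18 - 168\right) = \left(-1612 + 2 \cdot 0 \cdot \frac{1}{165}\right) - -150 = \left(-1612 + 2 \cdot 0 \cdot \frac{1}{165}\right) + 150 = \left(-1612 + 0\right) + 150 = -1612 + 150 = -1462$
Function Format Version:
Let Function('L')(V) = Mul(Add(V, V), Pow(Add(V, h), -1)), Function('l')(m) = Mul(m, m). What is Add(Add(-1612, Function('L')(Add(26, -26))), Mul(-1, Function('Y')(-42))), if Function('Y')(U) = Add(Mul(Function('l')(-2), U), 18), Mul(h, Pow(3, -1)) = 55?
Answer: -1462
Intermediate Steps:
h = 165 (h = Mul(3, 55) = 165)
Function('l')(m) = Pow(m, 2)
Function('L')(V) = Mul(2, V, Pow(Add(165, V), -1)) (Function('L')(V) = Mul(Add(V, V), Pow(Add(V, 165), -1)) = Mul(Mul(2, V), Pow(Add(165, V), -1)) = Mul(2, V, Pow(Add(165, V), -1)))
Function('Y')(U) = Add(18, Mul(4, U)) (Function('Y')(U) = Add(Mul(Pow(-2, 2), U), 18) = Add(Mul(4, U), 18) = Add(18, Mul(4, U)))
Add(Add(-1612, Function('L')(Add(26, -26))), Mul(-1, Function('Y')(-42))) = Add(Add(-1612, Mul(2, Add(26, -26), Pow(Add(165, Add(26, -26)), -1))), Mul(-1, Add(18, Mul(4, -42)))) = Add(Add(-1612, Mul(2, 0, Pow(Add(165, 0), -1))), Mul(-1, Add(18, -168))) = Add(Add(-1612, Mul(2, 0, Pow(165, -1))), Mul(-1, -150)) = Add(Add(-1612, Mul(2, 0, Rational(1, 165))), 150) = Add(Add(-1612, 0), 150) = Add(-1612, 150) = -1462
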